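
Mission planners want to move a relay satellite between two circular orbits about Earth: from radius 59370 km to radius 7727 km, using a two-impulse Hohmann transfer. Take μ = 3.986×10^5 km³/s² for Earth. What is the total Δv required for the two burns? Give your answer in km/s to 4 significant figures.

Δv = 3.720 km/s

The Hohmann ellipse has a_t = (r₁ + r₂)/2 = 33548.5 km.
Circular speed at r₁: v₁ = √(μ/r₁) = √(3.986×10^5/59370) = 2.5911 km/s.
On the transfer ellipse at r₁, v² = μ(2/r − 1/a) gives v_a = √[μ(2/r₁ − 1/a_t)] = 1.2435 km/s.
First burn Δv₁ = |v_a − v₁| = 1.348 km/s.
Circular speed at r₂: v₂ = √(μ/r₂) = 7.1823 km/s.
Transfer-orbit speed at r₂: v_p = √[μ(2/r₂ − 1/a_t)] = 9.5545 km/s.
Second burn Δv₂ = |v₂ − v_p| = 2.372 km/s.
Total Δv = Δv₁ + Δv₂ = 3.720 km/s.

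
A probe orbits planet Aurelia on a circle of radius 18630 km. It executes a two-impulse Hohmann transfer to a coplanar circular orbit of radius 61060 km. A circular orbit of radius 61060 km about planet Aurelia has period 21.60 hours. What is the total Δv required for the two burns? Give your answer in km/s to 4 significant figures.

Δv = 3.685 km/s

From Kepler's third law T² = 4π²r³/μ at r = 61060 km, T = 21.60 hours = 21.60 × 3600 s = 77760 s: μ = 4π²r³/T² = 1.48634×10^6 km³/s².
The Hohmann ellipse has a_t = (r₁ + r₂)/2 = 39845 km.
At r₁ the circular-orbit speed is v₁ = √(μ/r₁) = 8.9321 km/s.
Transfer-orbit speed at r₁ (v² = μ(2/r − 1/a)): v_p = √[μ(2/r₁ − 1/a_t)] = 11.057 km/s.
First burn Δv₁ = |v_p − v₁| = 2.125 km/s.
Circular speed at r₂: v₂ = √(μ/r₂) = 4.934 km/s.
Transfer-orbit speed at r₂: v_a = √[μ(2/r₂ − 1/a_t)] = 3.374 km/s.
Second burn Δv₂ = |v₂ − v_a| = 1.560 km/s.
Δv = Δv₁ + Δv₂ = 2.125 + 1.560 = 3.685 km/s.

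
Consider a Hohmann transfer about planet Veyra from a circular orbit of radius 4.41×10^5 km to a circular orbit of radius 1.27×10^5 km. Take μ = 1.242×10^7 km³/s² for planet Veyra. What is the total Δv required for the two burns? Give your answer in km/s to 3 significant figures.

Transfer-ellipse semi-major axis a_t = (r₁ + r₂)/2 = (4.410×10^5 + 1.270×10^5)/2 = 2.840×10^5 km.
Circular speed at r₁: v₁ = √(μ/r₁) = √(1.242×10^7/4.410×10^5) = 5.307 km/s.
Transfer-orbit speed at r₁ (vis-viva equation): v_a = √[μ(2/r₁ − 1/a_t)] = 3.549 km/s.
First burn Δv₁ = |v_a − v₁| = 1.758 km/s.
At r₂, v₂ = √(μ/r₂) = 9.8891 km/s.
Transfer-orbit speed at r₂: v_p = √[μ(2/r₂ − 1/a_t)] = 12.323 km/s.
Second burn Δv₂ = |v₂ − v_p| = 2.434 km/s.
Total Δv = Δv₁ + Δv₂ = 4.192 km/s.

Δv = 4.19 km/s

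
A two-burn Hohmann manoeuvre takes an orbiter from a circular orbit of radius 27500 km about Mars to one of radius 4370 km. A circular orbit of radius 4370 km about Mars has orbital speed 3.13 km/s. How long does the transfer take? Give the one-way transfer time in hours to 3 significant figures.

t = 8.48 hours

From the circular-orbit relation v² = μ/r at r = 4370 km: μ = v²r = (3.13)² × 4370 = 42812.5 km³/s².
Semi-major axis of the transfer orbit: a_t = (27500 + 4370)/2 = 15935 km.
By Kepler's third law the transfer-orbit period is T = 2π√(a_t³/μ), so t = T/2 = 30540 s.
Converting: 30540 s ÷ 3600 s/hour = 8.48 hours.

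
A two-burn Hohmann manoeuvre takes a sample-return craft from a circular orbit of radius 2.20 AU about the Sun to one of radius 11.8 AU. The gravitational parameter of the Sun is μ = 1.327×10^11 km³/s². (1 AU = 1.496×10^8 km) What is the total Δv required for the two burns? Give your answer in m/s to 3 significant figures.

Δv = 9800 m/s

In km: r₁ = 2.20 × 1.496×10^8 = 3.2912×10^8 km; r₂ = 11.8 × 1.496×10^8 = 1.76528×10^9 km.
Transfer-ellipse semi-major axis a_t = (r₁ + r₂)/2 = (3.2912×10^8 + 1.76528×10^9)/2 = 1.0472×10^9 km.
Circular speed at r₁: v₁ = √(μ/r₁) = √(1.327×10^11/3.2912×10^8) = 20.0798 km/s.
Transfer-orbit speed at r₁ (vis-viva): v_p = √[μ(2/r₁ − 1/a_t)] = 26.0706 km/s.
First burn Δv₁ = |v_p − v₁| = 5.9908 km/s.
Circular speed at r₂: v₂ = √(μ/r₂) = 8.6702 km/s.
Transfer-orbit speed at r₂: v_a = √[μ(2/r₂ − 1/a_t)] = 4.8606 km/s.
Second burn Δv₂ = |v₂ − v_a| = 3.8096 km/s.
Total Δv = Δv₁ + Δv₂ = 9.800 km/s.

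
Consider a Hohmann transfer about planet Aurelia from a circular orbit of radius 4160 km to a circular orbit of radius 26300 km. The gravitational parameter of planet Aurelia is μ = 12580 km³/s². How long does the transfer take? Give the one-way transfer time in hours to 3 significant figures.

The Hohmann ellipse has a_t = (r₁ + r₂)/2 = 15230 km.
Transfer time t = π√(a_t³/μ) = π√((15230)³ / 12580) = 52650 s.
Converting: 52650 s ÷ 3600 s/hour = 14.6 hours.

t = 14.6 hours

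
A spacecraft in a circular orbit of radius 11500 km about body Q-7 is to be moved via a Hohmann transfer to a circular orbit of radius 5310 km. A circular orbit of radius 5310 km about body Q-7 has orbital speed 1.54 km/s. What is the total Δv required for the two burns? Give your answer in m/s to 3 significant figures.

Δv = 476 m/s

From the circular-orbit relation v² = μ/r at r = 5310 km: μ = v²r = (1.54)² × 5310 = 12593.2 km³/s².
The Hohmann ellipse has a_t = (r₁ + r₂)/2 = 8405 km.
At r₁ the circular-orbit speed is v₁ = √(μ/r₁) = 1.0465 km/s.
On the transfer ellipse at r₁, v² = μ(2/r − 1/a) gives v_a = √[μ(2/r₁ − 1/a_t)] = 0.83176 km/s.
First burn Δv₁ = |v_a − v₁| = 0.2147 km/s.
Circular speed at r₂: v₂ = √(μ/r₂) = 1.5400 km/s.
Transfer-orbit speed at r₂: v_p = √[μ(2/r₂ − 1/a_t)] = 1.8014 km/s.
Second burn Δv₂ = |v₂ − v_p| = 0.2614 km/s.
Total Δv = Δv₁ + Δv₂ = 0.4761 km/s.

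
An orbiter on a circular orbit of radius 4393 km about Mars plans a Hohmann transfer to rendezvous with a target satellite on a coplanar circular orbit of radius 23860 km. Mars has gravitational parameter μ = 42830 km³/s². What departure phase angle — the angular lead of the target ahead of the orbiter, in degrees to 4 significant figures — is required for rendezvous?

φ = 98.00°

Semi-major axis of the transfer orbit: a_t = (4393 + 23860)/2 = 14126.5 km.
Transfer time t = π√(a_t³/μ) = 25488 s.
Target angular speed ω₂ = √(μ/r₂³) = 5.6152×10^-5 rad/s.
Angle swept by the target during transfer: ω₂·t = 1.4312 rad = 82.00°.
The orbiter traverses 180° on the transfer ellipse, so the target must lead by 180° − 82.00° = 98.00°.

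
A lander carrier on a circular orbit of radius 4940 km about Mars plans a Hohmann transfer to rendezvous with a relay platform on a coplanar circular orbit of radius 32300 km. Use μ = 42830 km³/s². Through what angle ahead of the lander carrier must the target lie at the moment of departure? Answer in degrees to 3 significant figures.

φ = 101°

The Hohmann ellipse has a_t = (r₁ + r₂)/2 = 18620 km.
The half-period of the transfer ellipse is t = π√(a_t³/μ) = 38570 s.
The target's mean motion on its circular orbit is ω₂ = √(μ/r₂³) = 3.565×10^-5 rad/s.
Angle swept by the target during transfer: ω₂·t = 1.375 rad = 78.78°.
Arrival is 180° from departure on the ellipse, so φ = 180° − 78.78° = 101°.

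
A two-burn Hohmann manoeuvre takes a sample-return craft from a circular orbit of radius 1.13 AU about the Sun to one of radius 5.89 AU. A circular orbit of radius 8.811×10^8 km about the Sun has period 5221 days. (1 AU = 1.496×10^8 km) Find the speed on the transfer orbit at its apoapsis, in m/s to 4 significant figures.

v = 6963 m/s

From Kepler's third law T² = 4π²r³/μ at r = 8.811×10^8 km, T = 5221 days = 5221 × 86400 s = 4.510944×10^8 s: μ = 4π²r³/T² = 1.32709×10^11 km³/s².
In km: r₁ = 1.13 × 1.496×10^8 = 1.69048×10^8 km; r₂ = 5.89 × 1.496×10^8 = 8.81144×10^8 km.
Semi-major axis of the transfer orbit: a_t = (1.69048×10^8 + 8.81144×10^8)/2 = 5.25096×10^8 km.
At apoapsis, r = 8.81144×10^8 km.
Vis-viva: v = √[μ(2/r − 1/a_t)] = √[1.32709×10^11 × (2/8.81144×10^8 − 1/5.25096×10^8)] = 6.963 km/s.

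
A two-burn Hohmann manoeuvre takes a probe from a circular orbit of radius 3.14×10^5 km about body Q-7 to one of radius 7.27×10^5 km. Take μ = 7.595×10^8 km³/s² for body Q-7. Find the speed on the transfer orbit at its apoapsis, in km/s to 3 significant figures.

Semi-major axis of the transfer orbit: a_t = (3.140×10^5 + 7.270×10^5)/2 = 5.205×10^5 km.
At apoapsis, r = 7.270×10^5 km.
From the vis-viva equation, v = √[μ(2/r − 1/a_t)] = 25.10 km/s.

v = 25.1 km/s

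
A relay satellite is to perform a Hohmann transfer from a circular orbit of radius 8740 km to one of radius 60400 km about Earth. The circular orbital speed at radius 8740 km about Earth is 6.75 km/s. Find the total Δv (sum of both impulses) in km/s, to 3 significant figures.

From the circular-orbit relation v² = μ/r at r = 8740 km: μ = v²r = (6.75)² × 8740 = 3.98216×10^5 km³/s².
Transfer-ellipse semi-major axis a_t = (r₁ + r₂)/2 = (8740 + 60400)/2 = 34570 km.
Circular speed at r₁: v₁ = √(μ/r₁) = √(3.98216×10^5/8740) = 6.750 km/s.
On the transfer ellipse at r₁, vis-viva gives v_p = √[μ(2/r₁ − 1/a_t)] = 8.922 km/s.
First burn Δv₁ = |v_p − v₁| = 2.172 km/s.
Circular speed at r₂: v₂ = √(μ/r₂) = 2.568 km/s.
Transfer-orbit speed at r₂: v_a = √[μ(2/r₂ − 1/a_t)] = 1.291 km/s.
Second burn Δv₂ = |v₂ − v_a| = 1.277 km/s.
Total Δv = Δv₁ + Δv₂ = 3.449 km/s.

Δv = 3.45 km/s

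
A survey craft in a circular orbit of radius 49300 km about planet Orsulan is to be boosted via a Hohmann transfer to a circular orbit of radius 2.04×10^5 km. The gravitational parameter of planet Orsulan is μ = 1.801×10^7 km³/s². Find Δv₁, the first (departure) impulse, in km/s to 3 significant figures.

Δv₁ = 5.14 km/s

The Hohmann ellipse has a_t = (r₁ + r₂)/2 = 1.2665×10^5 km.
Circular speed at r = 49300 km: v_c = √(μ/r) = 19.113 km/s.
Vis-viva on the transfer ellipse at r = 49300 km gives v_t = √[μ(2/r − 1/a_t)] = 24.257 km/s.
Δv₁ = |v_t − v_c| = |24.257 − 19.113| = 5.144 km/s.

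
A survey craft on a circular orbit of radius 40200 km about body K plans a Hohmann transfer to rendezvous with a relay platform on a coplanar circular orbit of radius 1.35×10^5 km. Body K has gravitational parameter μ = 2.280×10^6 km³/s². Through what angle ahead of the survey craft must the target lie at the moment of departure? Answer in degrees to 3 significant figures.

Semi-major axis of the transfer orbit: a_t = (40200 + 1.350×10^5)/2 = 87600 km.
Transfer time t = π√(a_t³/μ) = 53943 s.
Target angular speed ω₂ = √(μ/r₂³) = 3.0442×10^-5 rad/s.
Angle swept by the target during transfer: ω₂·t = 1.6421 rad = 94.09°.
Arrival is 180° from departure on the ellipse, so φ = 180° − 94.09° = 85.9°.

φ = 85.9°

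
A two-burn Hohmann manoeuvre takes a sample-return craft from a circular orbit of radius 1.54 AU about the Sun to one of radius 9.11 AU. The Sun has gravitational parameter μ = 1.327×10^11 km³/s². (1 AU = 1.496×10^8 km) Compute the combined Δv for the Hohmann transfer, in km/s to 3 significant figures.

In km: r₁ = 1.54 × 1.496×10^8 = 2.30384×10^8 km; r₂ = 9.11 × 1.496×10^8 = 1.362856×10^9 km.
The Hohmann ellipse has a_t = (r₁ + r₂)/2 = 7.9662×10^8 km.
At r₁ the circular-orbit speed is v₁ = √(μ/r₁) = 24.000 km/s.
On the transfer ellipse at r₁, vis-viva gives v_p = √[μ(2/r₁ − 1/a_t)] = 31.391 km/s.
First burn Δv₁ = |v_p − v₁| = 7.391 km/s.
Circular speed at r₂: v₂ = √(μ/r₂) = 9.868 km/s.
Transfer-orbit speed at r₂: v_a = √[μ(2/r₂ − 1/a_t)] = 5.307 km/s.
Second burn Δv₂ = |v₂ − v_a| = 4.561 km/s.
Δv = Δv₁ + Δv₂ = 7.391 + 4.561 = 11.95 km/s.

Δv = 12.0 km/s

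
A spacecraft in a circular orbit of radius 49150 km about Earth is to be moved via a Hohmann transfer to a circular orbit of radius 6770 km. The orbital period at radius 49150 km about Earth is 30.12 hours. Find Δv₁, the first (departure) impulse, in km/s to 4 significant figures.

Δv₁ = 1.447 km/s

From Kepler's third law T² = 4π²r³/μ at r = 49150 km, T = 30.12 hours = 30.12 × 3600 s = 1.08432×10^5 s: μ = 4π²r³/T² = 3.98672×10^5 km³/s².
Transfer-ellipse semi-major axis a_t = (r₁ + r₂)/2 = (49150 + 6770)/2 = 27960 km.
Circular speed at r = 49150 km: v_c = √(μ/r) = 2.848 km/s.
Vis-viva on the transfer ellipse at r = 49150 km gives v_t = √[μ(2/r − 1/a_t)] = 1.401 km/s.
Δv₁ = |v_t − v_c| = |1.401 − 2.848| = 1.447 km/s.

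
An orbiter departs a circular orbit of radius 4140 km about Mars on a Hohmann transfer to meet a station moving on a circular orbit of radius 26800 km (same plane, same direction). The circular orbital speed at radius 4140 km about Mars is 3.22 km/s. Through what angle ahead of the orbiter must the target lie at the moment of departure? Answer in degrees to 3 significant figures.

φ = 101°

From the circular-orbit relation v² = μ/r at r = 4140 km: μ = v²r = (3.22)² × 4140 = 42925.2 km³/s².
Transfer-ellipse semi-major axis a_t = (r₁ + r₂)/2 = (4140 + 26800)/2 = 15470 km.
Transfer time t = π√(a_t³/μ) = 29176 s.
The target's mean motion on its circular orbit is ω₂ = √(μ/r₂³) = 4.7223×10^-5 rad/s.
Angle swept by the target during transfer: ω₂·t = 1.3778 rad = 78.94°.
The orbiter traverses 180° on the transfer ellipse, so the target must lead by 180° − 78.94° = 101°.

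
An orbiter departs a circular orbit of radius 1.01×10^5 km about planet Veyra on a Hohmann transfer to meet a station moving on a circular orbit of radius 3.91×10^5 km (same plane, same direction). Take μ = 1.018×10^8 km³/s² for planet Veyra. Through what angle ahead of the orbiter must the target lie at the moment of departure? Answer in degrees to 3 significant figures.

Semi-major axis of the transfer orbit: a_t = (1.010×10^5 + 3.910×10^5)/2 = 2.460×10^5 km.
Transfer time t = π√(a_t³/μ) = 37990 s.
Target angular speed ω₂ = √(μ/r₂³) = 4.127×10^-5 rad/s.
Angle swept by the target during transfer: ω₂·t = 1.5678 rad = 89.83°.
The orbiter traverses 180° on the transfer ellipse, so the target must lead by 180° − 89.83° = 90.2°.

φ = 90.2°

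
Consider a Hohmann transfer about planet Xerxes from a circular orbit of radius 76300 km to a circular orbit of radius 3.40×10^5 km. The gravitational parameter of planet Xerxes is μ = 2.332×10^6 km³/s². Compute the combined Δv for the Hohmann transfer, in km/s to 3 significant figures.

Δv = 2.57 km/s

Transfer-ellipse semi-major axis a_t = (r₁ + r₂)/2 = (76300 + 3.400×10^5)/2 = 2.0815×10^5 km.
Circular speed at r₁: v₁ = √(μ/r₁) = √(2.332×10^6/76300) = 5.52843 km/s.
Transfer-orbit speed at r₁ (vis-viva): v_p = √[μ(2/r₁ − 1/a_t)] = 7.06567 km/s.
First burn Δv₁ = |v_p − v₁| = 1.53724 km/s.
At r₂, v₂ = √(μ/r₂) = 2.61894 km/s.
Transfer-orbit speed at r₂: v_a = √[μ(2/r₂ − 1/a_t)] = 1.58562 km/s.
Second burn Δv₂ = |v₂ − v_a| = 1.03332 km/s.
Δv = Δv₁ + Δv₂ = 1.53724 + 1.03332 = 2.571 km/s.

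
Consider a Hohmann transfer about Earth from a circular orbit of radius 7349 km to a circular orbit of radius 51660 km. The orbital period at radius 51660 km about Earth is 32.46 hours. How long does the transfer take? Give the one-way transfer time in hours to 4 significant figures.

From Kepler's third law T² = 4π²r³/μ at r = 51660 km, T = 32.46 hours = 32.46 × 3600 s = 1.16856×10^5 s: μ = 4π²r³/T² = 3.98585×10^5 km³/s².
Transfer-ellipse semi-major axis a_t = (r₁ + r₂)/2 = (7349 + 51660)/2 = 29504.5 km.
Half the transfer-orbit period gives t = π√(a_t³/μ) = 25219 s.
Converting: 25219 s ÷ 3600 s/hour = 7.005 hours.

t = 7.005 hours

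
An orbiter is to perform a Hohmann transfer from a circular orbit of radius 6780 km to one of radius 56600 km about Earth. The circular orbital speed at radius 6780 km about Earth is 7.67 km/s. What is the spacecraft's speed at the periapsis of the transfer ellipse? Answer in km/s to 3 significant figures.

From the circular-orbit relation v² = μ/r at r = 6780 km: μ = v²r = (7.67)² × 6780 = 3.98860×10^5 km³/s².
Semi-major axis of the transfer orbit: a_t = (6780 + 56600)/2 = 31690 km.
At periapsis, r = 6780 km.
Applying v² = μ(2/r − 1/a_t): v = 10.25 km/s.

v = 10.3 km/s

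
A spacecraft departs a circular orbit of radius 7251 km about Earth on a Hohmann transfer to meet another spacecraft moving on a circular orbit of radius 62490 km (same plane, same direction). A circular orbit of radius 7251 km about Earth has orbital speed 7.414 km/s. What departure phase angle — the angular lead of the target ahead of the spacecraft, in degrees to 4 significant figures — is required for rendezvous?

From the circular-orbit relation v² = μ/r at r = 7251 km: μ = v²r = (7.414)² × 7251 = 3.98569×10^5 km³/s².
The Hohmann ellipse has a_t = (r₁ + r₂)/2 = 34870.5 km.
The half-period of the transfer ellipse is t = π√(a_t³/μ) = 32403 s.
Target angular speed ω₂ = √(μ/r₂³) = 4.0414×10^-5 rad/s.
Angle swept by the target during transfer: ω₂·t = 1.3095 rad = 75.03°.
The spacecraft traverses 180° on the transfer ellipse, so the target must lead by 180° − 75.03° = 105.0°.

φ = 105.0°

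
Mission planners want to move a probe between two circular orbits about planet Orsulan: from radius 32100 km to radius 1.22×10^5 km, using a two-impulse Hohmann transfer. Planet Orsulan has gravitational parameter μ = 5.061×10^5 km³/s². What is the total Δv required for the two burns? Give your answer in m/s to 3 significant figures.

Transfer-ellipse semi-major axis a_t = (r₁ + r₂)/2 = (32100 + 1.220×10^5)/2 = 77050 km.
At r₁ the circular-orbit speed is v₁ = √(μ/r₁) = 3.9707 km/s.
On the transfer ellipse at r₁, v² = μ(2/r − 1/a) gives v_p = √[μ(2/r₁ − 1/a_t)] = 4.9964 km/s.
First burn Δv₁ = |v_p − v₁| = 1.026 km/s.
At r₂, v₂ = √(μ/r₂) = 2.03675 km/s.
Transfer-orbit speed at r₂: v_a = √[μ(2/r₂ − 1/a_t)] = 1.31463 km/s.
Second burn Δv₂ = |v₂ − v_a| = 0.7221 km/s.
Total Δv = Δv₁ + Δv₂ = 1.748 km/s.

Δv = 1750 m/s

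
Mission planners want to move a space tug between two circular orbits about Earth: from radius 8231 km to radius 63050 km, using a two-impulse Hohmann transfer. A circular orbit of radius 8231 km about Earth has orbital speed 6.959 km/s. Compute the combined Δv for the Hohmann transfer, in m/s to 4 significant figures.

From the circular-orbit relation v² = μ/r at r = 8231 km: μ = v²r = (6.959)² × 8231 = 3.98608×10^5 km³/s².
Transfer-ellipse semi-major axis a_t = (r₁ + r₂)/2 = (8231 + 63050)/2 = 35640.5 km.
Circular speed at r₁: v₁ = √(μ/r₁) = √(3.98608×10^5/8231) = 6.959 km/s.
Transfer-orbit speed at r₁ (vis-viva equation): v_p = √[μ(2/r₁ − 1/a_t)] = 9.256 km/s.
First burn Δv₁ = |v_p − v₁| = 2.297 km/s.
Circular speed at r₂: v₂ = √(μ/r₂) = 2.514 km/s.
Transfer-orbit speed at r₂: v_a = √[μ(2/r₂ − 1/a_t)] = 1.208 km/s.
Second burn Δv₂ = |v₂ − v_a| = 1.306 km/s.
Total Δv = Δv₁ + Δv₂ = 3.603 km/s.

Δv = 3603 m/s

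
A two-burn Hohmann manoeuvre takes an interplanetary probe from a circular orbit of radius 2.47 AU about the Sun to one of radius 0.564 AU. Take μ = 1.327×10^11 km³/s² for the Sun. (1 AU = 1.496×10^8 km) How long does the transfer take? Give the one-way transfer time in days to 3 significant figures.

t = 341 days

In km: r₁ = 2.47 × 1.496×10^8 = 3.69512×10^8 km; r₂ = 0.564 × 1.496×10^8 = 8.43744×10^7 km.
The Hohmann ellipse has a_t = (r₁ + r₂)/2 = 2.269432×10^8 km.
Half the transfer-orbit period gives t = π√(a_t³/μ) = 2.948×10^7 s.
Converting: 2.948×10^7 s ÷ 86400 s/day = 341 days.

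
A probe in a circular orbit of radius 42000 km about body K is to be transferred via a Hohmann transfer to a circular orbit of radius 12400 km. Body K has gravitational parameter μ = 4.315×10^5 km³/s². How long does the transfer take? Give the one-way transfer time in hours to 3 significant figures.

t = 5.96 hours

Semi-major axis of the transfer orbit: a_t = (42000 + 12400)/2 = 27200 km.
Transfer time t = π√(a_t³/μ) = π√((27200)³ / 4.315×10^5) = 21450 s.
Converting: 21450 s ÷ 3600 s/hour = 5.96 hours.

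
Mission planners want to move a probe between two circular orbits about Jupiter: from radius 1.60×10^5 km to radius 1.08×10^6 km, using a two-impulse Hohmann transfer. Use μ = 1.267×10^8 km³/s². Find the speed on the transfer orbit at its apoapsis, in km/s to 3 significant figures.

v = 5.50 km/s

Transfer-ellipse semi-major axis a_t = (r₁ + r₂)/2 = (1.600×10^5 + 1.080×10^6)/2 = 6.200×10^5 km.
At apoapsis, r = 1.080×10^6 km.
From the vis-viva equation, v = √[μ(2/r − 1/a_t)] = 5.502 km/s.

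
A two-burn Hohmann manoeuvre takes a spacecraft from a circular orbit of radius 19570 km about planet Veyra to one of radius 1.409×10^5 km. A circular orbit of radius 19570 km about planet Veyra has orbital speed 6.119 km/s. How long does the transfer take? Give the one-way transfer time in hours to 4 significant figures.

From the circular-orbit relation v² = μ/r at r = 19570 km: μ = v²r = (6.119)² × 19570 = 7.32743×10^5 km³/s².
Semi-major axis of the transfer orbit: a_t = (19570 + 1.409×10^5)/2 = 80235 km.
Transfer time t = π√(a_t³/μ) = π√((80235)³ / 7.32743×10^5) = 83410 s.
Converting: 83410 s ÷ 3600 s/hour = 23.17 hours.

t = 23.17 hours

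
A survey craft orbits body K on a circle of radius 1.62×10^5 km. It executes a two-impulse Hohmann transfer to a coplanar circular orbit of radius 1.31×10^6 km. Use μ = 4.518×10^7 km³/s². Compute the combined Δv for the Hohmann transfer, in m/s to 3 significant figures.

Transfer-ellipse semi-major axis a_t = (r₁ + r₂)/2 = (1.620×10^5 + 1.310×10^6)/2 = 7.360×10^5 km.
Circular speed at r₁: v₁ = √(μ/r₁) = √(4.518×10^7/1.620×10^5) = 16.70 km/s.
Transfer-orbit speed at r₁ (vis-viva): v_p = √[μ(2/r₁ − 1/a_t)] = 22.28 km/s.
First burn Δv₁ = |v_p − v₁| = 5.580 km/s.
At r₂, v₂ = √(μ/r₂) = 5.87270 km/s.
Transfer-orbit speed at r₂: v_a = √[μ(2/r₂ − 1/a_t)] = 2.75522 km/s.
Second burn Δv₂ = |v₂ − v_a| = 3.117 km/s.
Total Δv = Δv₁ + Δv₂ = 8.697 km/s.

Δv = 8700 m/s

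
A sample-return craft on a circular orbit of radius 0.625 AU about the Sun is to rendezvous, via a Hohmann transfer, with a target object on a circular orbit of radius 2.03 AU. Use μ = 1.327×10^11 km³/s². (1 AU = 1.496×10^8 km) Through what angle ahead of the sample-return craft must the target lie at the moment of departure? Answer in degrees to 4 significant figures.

φ = 84.81°

In km: r₁ = 0.625 × 1.496×10^8 = 9.350×10^7 km; r₂ = 2.03 × 1.496×10^8 = 3.03688×10^8 km.
Transfer-ellipse semi-major axis a_t = (r₁ + r₂)/2 = (9.350×10^7 + 3.03688×10^8)/2 = 1.98594×10^8 km.
The half-period of the transfer ellipse is t = π√(a_t³/μ) = 2.41359×10^7 s.
Target angular speed ω₂ = √(μ/r₂³) = 6.88326×10^-8 rad/s.
Angle swept by the target during transfer: ω₂·t = 1.6613 rad = 95.19°.
The sample-return craft traverses 180° on the transfer ellipse, so the target must lead by 180° − 95.19° = 84.81°.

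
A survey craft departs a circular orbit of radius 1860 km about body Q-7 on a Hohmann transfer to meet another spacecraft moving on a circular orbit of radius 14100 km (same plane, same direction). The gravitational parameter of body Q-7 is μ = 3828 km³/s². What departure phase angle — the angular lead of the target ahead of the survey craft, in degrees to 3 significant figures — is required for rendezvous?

The Hohmann ellipse has a_t = (r₁ + r₂)/2 = 7980 km.
The half-period of the transfer ellipse is t = π√(a_t³/μ) = 36200 s.
The target's mean motion on its circular orbit is ω₂ = √(μ/r₂³) = 3.695×10^-5 rad/s.
Angle swept by the target during transfer: ω₂·t = 1.3376 rad = 76.64°.
The survey craft traverses 180° on the transfer ellipse, so the target must lead by 180° − 76.64° = 103°.

φ = 103°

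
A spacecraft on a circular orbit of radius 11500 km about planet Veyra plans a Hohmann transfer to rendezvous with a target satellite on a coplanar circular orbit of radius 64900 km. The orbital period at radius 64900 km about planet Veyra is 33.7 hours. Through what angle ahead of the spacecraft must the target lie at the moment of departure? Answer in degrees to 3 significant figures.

φ = 98.7°

From Kepler's third law T² = 4π²r³/μ at r = 64900 km, T = 33.7 hours = 33.7 × 3600 s = 1.2132×10^5 s: μ = 4π²r³/T² = 7.33211×10^5 km³/s².
Transfer-ellipse semi-major axis a_t = (r₁ + r₂)/2 = (11500 + 64900)/2 = 38200 km.
Transfer time t = π√(a_t³/μ) = 27392.4 s.
Target angular speed ω₂ = √(μ/r₂³) = 5.17902×10^-5 rad/s.
Angle swept by the target during transfer: ω₂·t = 1.41866 rad = 81.28°.
The spacecraft traverses 180° on the transfer ellipse, so the target must lead by 180° − 81.28° = 98.7°.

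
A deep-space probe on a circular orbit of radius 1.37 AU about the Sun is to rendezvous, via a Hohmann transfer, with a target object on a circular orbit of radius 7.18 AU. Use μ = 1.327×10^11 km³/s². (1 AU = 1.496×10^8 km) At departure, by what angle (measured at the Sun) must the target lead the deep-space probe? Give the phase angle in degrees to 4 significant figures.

In km: r₁ = 1.37 × 1.496×10^8 = 2.04952×10^8 km; r₂ = 7.18 × 1.496×10^8 = 1.074128×10^9 km.
The Hohmann ellipse has a_t = (r₁ + r₂)/2 = 6.3954×10^8 km.
The half-period of the transfer ellipse is t = π√(a_t³/μ) = 1.3948×10^8 s.
Target angular speed ω₂ = √(μ/r₂³) = 1.0348×10^-8 rad/s.
Angle swept by the target during transfer: ω₂·t = 1.44334 rad = 82.70°.
Arrival is 180° from departure on the ellipse, so φ = 180° − 82.70° = 97.30°.

φ = 97.30°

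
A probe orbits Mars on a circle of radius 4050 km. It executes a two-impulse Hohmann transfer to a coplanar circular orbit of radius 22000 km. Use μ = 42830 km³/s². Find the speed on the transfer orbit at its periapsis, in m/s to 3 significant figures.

Semi-major axis of the transfer orbit: a_t = (4050 + 22000)/2 = 13025 km.
At periapsis, r = 4050 km.
Vis-viva: v = √[μ(2/r − 1/a_t)] = √[42830 × (2/4050 − 1/13025)] = 4.226 km/s.

v = 4230 m/s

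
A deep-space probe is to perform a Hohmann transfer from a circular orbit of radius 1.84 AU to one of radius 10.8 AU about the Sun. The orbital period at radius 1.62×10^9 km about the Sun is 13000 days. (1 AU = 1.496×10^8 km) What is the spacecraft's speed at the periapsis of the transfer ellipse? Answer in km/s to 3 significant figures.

From Kepler's third law T² = 4π²r³/μ at r = 1.62×10^9 km, T = 13000 days = 13000 × 86400 s = 1.1232×10^9 s: μ = 4π²r³/T² = 1.33043×10^11 km³/s².
In km: r₁ = 1.84 × 1.496×10^8 = 2.75264×10^8 km; r₂ = 10.8 × 1.496×10^8 = 1.61568×10^9 km.
Transfer-ellipse semi-major axis a_t = (r₁ + r₂)/2 = (2.75264×10^8 + 1.61568×10^9)/2 = 9.45472×10^8 km.
The periapsis of the transfer ellipse is at r = 2.75264×10^8 km.
Applying v² = μ(2/r − 1/a_t): v = 28.74 km/s.

v = 28.7 km/s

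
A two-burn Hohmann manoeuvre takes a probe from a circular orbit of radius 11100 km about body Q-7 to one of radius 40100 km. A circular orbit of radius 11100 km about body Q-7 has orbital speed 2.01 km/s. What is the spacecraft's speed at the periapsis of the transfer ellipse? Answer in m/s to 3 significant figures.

From the circular-orbit relation v² = μ/r at r = 11100 km: μ = v²r = (2.01)² × 11100 = 44845.1 km³/s².
The Hohmann ellipse has a_t = (r₁ + r₂)/2 = 25600 km.
The periapsis of the transfer ellipse is at r = 11100 km.
Vis-viva: v = √[μ(2/r − 1/a_t)] = √[44845.1 × (2/11100 − 1/25600)] = 2.516 km/s.

v = 2520 m/s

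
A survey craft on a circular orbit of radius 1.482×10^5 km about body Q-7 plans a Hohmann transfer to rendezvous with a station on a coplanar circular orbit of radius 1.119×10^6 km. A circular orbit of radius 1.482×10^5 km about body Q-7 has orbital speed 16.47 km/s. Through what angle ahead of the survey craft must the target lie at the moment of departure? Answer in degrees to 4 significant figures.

From the circular-orbit relation v² = μ/r at r = 1.482×10^5 km: μ = v²r = (16.47)² × 1.482×10^5 = 4.02009×10^7 km³/s².
The Hohmann ellipse has a_t = (r₁ + r₂)/2 = 6.336×10^5 km.
Transfer time t = π√(a_t³/μ) = 2.499×10^5 s.
Target angular speed ω₂ = √(μ/r₂³) = 5.356×10^-6 rad/s.
Angle swept by the target during transfer: ω₂·t = 1.3385 rad = 76.69°.
The survey craft traverses 180° on the transfer ellipse, so the target must lead by 180° − 76.69° = 103.3°.

φ = 103.3°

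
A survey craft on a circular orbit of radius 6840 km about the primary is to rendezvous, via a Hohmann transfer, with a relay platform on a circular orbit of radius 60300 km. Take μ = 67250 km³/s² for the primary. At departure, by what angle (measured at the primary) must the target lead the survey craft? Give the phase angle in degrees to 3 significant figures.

φ = 105°

Semi-major axis of the transfer orbit: a_t = (6840 + 60300)/2 = 33570 km.
The half-period of the transfer ellipse is t = π√(a_t³/μ) = 74510 s.
Target angular speed ω₂ = √(μ/r₂³) = 1.751×10^-5 rad/s.
Angle swept by the target during transfer: ω₂·t = 1.305 rad = 74.77°.
Arrival is 180° from departure on the ellipse, so φ = 180° − 74.77° = 105°.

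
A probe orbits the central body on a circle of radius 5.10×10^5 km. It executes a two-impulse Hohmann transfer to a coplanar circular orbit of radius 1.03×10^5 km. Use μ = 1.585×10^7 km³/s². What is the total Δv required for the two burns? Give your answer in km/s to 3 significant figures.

The Hohmann ellipse has a_t = (r₁ + r₂)/2 = 3.065×10^5 km.
Circular speed at r₁: v₁ = √(μ/r₁) = √(1.585×10^7/5.100×10^5) = 5.575 km/s.
On the transfer ellipse at r₁, vis-viva equation gives v_a = √[μ(2/r₁ − 1/a_t)] = 3.232 km/s.
First burn Δv₁ = |v_a − v₁| = 2.343 km/s.
Circular speed at r₂: v₂ = √(μ/r₂) = 12.405 km/s.
Transfer-orbit speed at r₂: v_p = √[μ(2/r₂ − 1/a_t)] = 16.002 km/s.
Second burn Δv₂ = |v₂ − v_p| = 3.597 km/s.
Δv = Δv₁ + Δv₂ = 2.343 + 3.597 = 5.940 km/s.

Δv = 5.94 km/s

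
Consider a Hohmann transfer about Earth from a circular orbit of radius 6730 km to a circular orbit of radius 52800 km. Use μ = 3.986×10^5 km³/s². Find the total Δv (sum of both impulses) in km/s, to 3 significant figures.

Δv = 4.00 km/s

Transfer-ellipse semi-major axis a_t = (r₁ + r₂)/2 = (6730 + 52800)/2 = 29765 km.
At r₁ the circular-orbit speed is v₁ = √(μ/r₁) = 7.696 km/s.
On the transfer ellipse at r₁, v² = μ(2/r − 1/a) gives v_p = √[μ(2/r₁ − 1/a_t)] = 10.25 km/s.
First burn Δv₁ = |v_p − v₁| = 2.554 km/s.
At r₂, v₂ = √(μ/r₂) = 2.7476 km/s.
Transfer-orbit speed at r₂: v_a = √[μ(2/r₂ − 1/a_t)] = 1.3065 km/s.
Second burn Δv₂ = |v₂ − v_a| = 1.441 km/s.
Δv = Δv₁ + Δv₂ = 2.554 + 1.441 = 3.995 km/s.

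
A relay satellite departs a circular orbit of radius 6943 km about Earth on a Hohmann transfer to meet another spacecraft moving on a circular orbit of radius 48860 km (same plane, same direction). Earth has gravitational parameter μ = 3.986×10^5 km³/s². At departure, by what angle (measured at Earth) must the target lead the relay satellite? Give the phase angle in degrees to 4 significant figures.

φ = 102.3°

Semi-major axis of the transfer orbit: a_t = (6943 + 48860)/2 = 27901.5 km.
The half-period of the transfer ellipse is t = π√(a_t³/μ) = 23190 s.
Target angular speed ω₂ = √(μ/r₂³) = 5.846×10^-5 rad/s.
Angle swept by the target during transfer: ω₂·t = 1.3557 rad = 77.68°.
The relay satellite traverses 180° on the transfer ellipse, so the target must lead by 180° − 77.68° = 102.3°.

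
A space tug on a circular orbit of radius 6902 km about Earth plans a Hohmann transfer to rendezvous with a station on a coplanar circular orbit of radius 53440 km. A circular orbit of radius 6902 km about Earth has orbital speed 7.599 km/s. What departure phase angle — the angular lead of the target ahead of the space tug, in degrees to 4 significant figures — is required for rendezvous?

From the circular-orbit relation v² = μ/r at r = 6902 km: μ = v²r = (7.599)² × 6902 = 3.98555×10^5 km³/s².
The Hohmann ellipse has a_t = (r₁ + r₂)/2 = 30171 km.
The half-period of the transfer ellipse is t = π√(a_t³/μ) = 26080 s.
The target's mean motion on its circular orbit is ω₂ = √(μ/r₂³) = 5.110×10^-5 rad/s.
Angle swept by the target during transfer: ω₂·t = 1.3327 rad = 76.36°.
The space tug traverses 180° on the transfer ellipse, so the target must lead by 180° − 76.36° = 103.6°.

φ = 103.6°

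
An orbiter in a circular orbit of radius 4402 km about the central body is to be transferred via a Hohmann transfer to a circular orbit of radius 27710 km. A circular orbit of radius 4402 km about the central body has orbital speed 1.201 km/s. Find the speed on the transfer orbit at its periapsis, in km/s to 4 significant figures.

From the circular-orbit relation v² = μ/r at r = 4402 km: μ = v²r = (1.201)² × 4402 = 6349.45 km³/s².
Semi-major axis of the transfer orbit: a_t = (4402 + 27710)/2 = 16056 km.
The periapsis of the transfer ellipse is at r = 4402 km.
Vis-viva: v = √[μ(2/r − 1/a_t)] = √[6349.45 × (2/4402 − 1/16056)] = 1.578 km/s.

v = 1.578 km/s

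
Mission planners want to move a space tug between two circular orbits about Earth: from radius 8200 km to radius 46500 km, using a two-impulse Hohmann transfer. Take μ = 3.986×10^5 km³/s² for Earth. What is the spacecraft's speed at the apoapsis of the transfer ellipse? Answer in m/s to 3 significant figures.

Semi-major axis of the transfer orbit: a_t = (8200 + 46500)/2 = 27350 km.
The apoapsis of the transfer ellipse is at r = 46500 km.
Vis-viva: v = √[μ(2/r − 1/a_t)] = √[3.986×10^5 × (2/46500 − 1/27350)] = 1.603 km/s.

v = 1600 m/s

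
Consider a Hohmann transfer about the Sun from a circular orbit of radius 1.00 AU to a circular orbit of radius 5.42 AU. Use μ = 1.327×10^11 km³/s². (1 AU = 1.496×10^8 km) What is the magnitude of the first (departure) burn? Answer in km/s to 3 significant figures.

Δv₁ = 8.92 km/s

In km: r₁ = 1.00 × 1.496×10^8 = 1.496×10^8 km; r₂ = 5.42 × 1.496×10^8 = 8.10832×10^8 km.
The Hohmann ellipse has a_t = (r₁ + r₂)/2 = 4.80216×10^8 km.
Circular speed at r = 1.496×10^8 km: v_c = √(μ/r) = 29.7831 km/s.
Transfer-orbit speed at the same r (vis-viva, a = a_t): v_t = √[μ(2/r − 1/a_t)] = 38.7005 km/s.
Δv₁ = |v_t − v_c| = |38.7005 − 29.7831| = 8.917 km/s.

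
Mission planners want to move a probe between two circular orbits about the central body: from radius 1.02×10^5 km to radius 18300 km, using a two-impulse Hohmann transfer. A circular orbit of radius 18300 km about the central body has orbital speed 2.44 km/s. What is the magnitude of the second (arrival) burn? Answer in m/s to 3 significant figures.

Δv₂ = 737 m/s

From the circular-orbit relation v² = μ/r at r = 18300 km: μ = v²r = (2.44)² × 18300 = 1.08951×10^5 km³/s².
The Hohmann ellipse has a_t = (r₁ + r₂)/2 = 60150 km.
Circular speed at r = 18300 km: v_c = √(μ/r) = 2.4400 km/s.
Transfer-orbit speed at the same r (vis-viva, a = a_t): v_t = √[μ(2/r − 1/a_t)] = 3.1774 km/s.
Δv₂ = |v_t − v_c| = |3.1774 − 2.4400| = 0.7374 km/s.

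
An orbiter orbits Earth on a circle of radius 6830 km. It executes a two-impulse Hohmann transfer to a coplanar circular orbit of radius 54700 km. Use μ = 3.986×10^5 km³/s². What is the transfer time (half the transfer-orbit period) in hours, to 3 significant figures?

Transfer-ellipse semi-major axis a_t = (r₁ + r₂)/2 = (6830 + 54700)/2 = 30765 km.
Transfer time t = π√(a_t³/μ) = π√((30765)³ / 3.986×10^5) = 26850 s.
Converting: 26850 s ÷ 3600 s/hour = 7.46 hours.

t = 7.46 hours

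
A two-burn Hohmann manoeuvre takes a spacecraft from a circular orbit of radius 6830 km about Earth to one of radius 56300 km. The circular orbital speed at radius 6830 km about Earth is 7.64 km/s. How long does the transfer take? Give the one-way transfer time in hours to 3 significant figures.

t = 7.75 hours

From the circular-orbit relation v² = μ/r at r = 6830 km: μ = v²r = (7.64)² × 6830 = 3.98664×10^5 km³/s².
The Hohmann ellipse has a_t = (r₁ + r₂)/2 = 31565 km.
Transfer time t = π√(a_t³/μ) = π√((31565)³ / 3.98664×10^5) = 27900 s.
Converting: 27900 s ÷ 3600 s/hour = 7.75 hours.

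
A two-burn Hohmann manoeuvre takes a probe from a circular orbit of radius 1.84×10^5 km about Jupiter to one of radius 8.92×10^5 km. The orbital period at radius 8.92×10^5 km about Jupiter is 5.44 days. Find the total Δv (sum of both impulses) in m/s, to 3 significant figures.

From Kepler's third law T² = 4π²r³/μ at r = 8.92×10^5 km, T = 5.44 days = 5.44 × 86400 s = 4.70016×10^5 s: μ = 4π²r³/T² = 1.26832×10^8 km³/s².
Transfer-ellipse semi-major axis a_t = (r₁ + r₂)/2 = (1.840×10^5 + 8.920×10^5)/2 = 5.380×10^5 km.
Circular speed at r₁: v₁ = √(μ/r₁) = √(1.26832×10^8/1.840×10^5) = 26.2546 km/s.
On the transfer ellipse at r₁, vis-viva gives v_p = √[μ(2/r₁ − 1/a_t)] = 33.8062 km/s.
First burn Δv₁ = |v_p − v₁| = 7.552 km/s.
Circular speed at r₂: v₂ = √(μ/r₂) = 11.9243 km/s.
Transfer-orbit speed at r₂: v_a = √[μ(2/r₂ − 1/a_t)] = 6.97348 km/s.
Second burn Δv₂ = |v₂ − v_a| = 4.951 km/s.
Δv = Δv₁ + Δv₂ = 7.552 + 4.951 = 12.50 km/s.

Δv = 12500 m/s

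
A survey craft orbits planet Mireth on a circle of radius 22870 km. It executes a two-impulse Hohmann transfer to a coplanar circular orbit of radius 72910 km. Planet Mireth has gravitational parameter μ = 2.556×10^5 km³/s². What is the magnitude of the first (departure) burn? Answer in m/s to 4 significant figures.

Δv₁ = 781.9 m/s

Transfer-ellipse semi-major axis a_t = (r₁ + r₂)/2 = (22870 + 72910)/2 = 47890 km.
On the circular orbit at r = 22870 km, v_c = √(μ/r) = 3.34308 km/s.
Transfer-orbit speed at the same r (vis-viva, a = a_t): v_t = √[μ(2/r − 1/a_t)] = 4.12495 km/s.
Δv₁ = |v_t − v_c| = |4.12495 − 3.34308| = 0.7819 km/s.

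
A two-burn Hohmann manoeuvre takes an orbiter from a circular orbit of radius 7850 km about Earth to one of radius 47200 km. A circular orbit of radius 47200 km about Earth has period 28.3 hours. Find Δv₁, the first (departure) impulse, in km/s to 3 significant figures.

From Kepler's third law T² = 4π²r³/μ at r = 47200 km, T = 28.3 hours = 28.3 × 3600 s = 1.0188×10^5 s: μ = 4π²r³/T² = 3.99952×10^5 km³/s².
Semi-major axis of the transfer orbit: a_t = (7850 + 47200)/2 = 27525 km.
On the circular orbit at r = 7850 km, v_c = √(μ/r) = 7.138 km/s.
Vis-viva on the transfer ellipse at r = 7850 km gives v_t = √[μ(2/r − 1/a_t)] = 9.347 km/s.
Δv₁ = |v_t − v_c| = |9.347 − 7.138| = 2.209 km/s.

Δv₁ = 2.21 km/s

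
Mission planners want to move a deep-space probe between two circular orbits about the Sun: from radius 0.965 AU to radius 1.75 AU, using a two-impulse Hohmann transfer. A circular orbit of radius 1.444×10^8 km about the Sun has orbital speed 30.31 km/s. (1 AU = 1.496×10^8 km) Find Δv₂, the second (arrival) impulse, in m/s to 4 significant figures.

From the circular-orbit relation v² = μ/r at r = 1.444×10^8 km: μ = v²r = (30.31)² × 1.444×10^8 = 1.32660×10^11 km³/s².
In km: r₁ = 0.965 × 1.496×10^8 = 1.44364×10^8 km; r₂ = 1.75 × 1.496×10^8 = 2.618×10^8 km.
Semi-major axis of the transfer orbit: a_t = (1.44364×10^8 + 2.618×10^8)/2 = 2.03082×10^8 km.
On the circular orbit at r = 2.618×10^8 km, v_c = √(μ/r) = 22.510 km/s.
Transfer-orbit speed at the same r (vis-viva, a = a_t): v_t = √[μ(2/r − 1/a_t)] = 18.979 km/s.
Δv₂ = |v_t − v_c| = |18.979 − 22.510| = 3.531 km/s.

Δv₂ = 3531 m/s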